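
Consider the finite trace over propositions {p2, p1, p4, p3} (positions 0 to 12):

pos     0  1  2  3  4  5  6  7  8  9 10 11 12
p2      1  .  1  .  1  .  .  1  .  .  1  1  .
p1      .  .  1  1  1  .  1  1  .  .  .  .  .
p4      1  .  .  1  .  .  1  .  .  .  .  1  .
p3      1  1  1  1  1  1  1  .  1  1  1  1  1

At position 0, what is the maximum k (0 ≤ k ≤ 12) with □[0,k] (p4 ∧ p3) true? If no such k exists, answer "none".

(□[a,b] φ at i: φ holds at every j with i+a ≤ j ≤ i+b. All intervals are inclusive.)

(p4 ∧ p3) must hold from j=0 onward; find where it first fails.
  j=0: holds
  j=1: fails
Holds on [0,0], so largest k = 0.

0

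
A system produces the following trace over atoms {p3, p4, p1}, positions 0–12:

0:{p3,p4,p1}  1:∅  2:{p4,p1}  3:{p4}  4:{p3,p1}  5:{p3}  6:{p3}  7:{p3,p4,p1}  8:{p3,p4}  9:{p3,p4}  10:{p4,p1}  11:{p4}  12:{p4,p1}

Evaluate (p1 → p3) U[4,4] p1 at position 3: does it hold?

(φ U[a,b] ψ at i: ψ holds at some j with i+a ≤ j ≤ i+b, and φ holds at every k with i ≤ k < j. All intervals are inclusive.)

Need some j in [7,7] with p1, and (p1 → p3) at every k in [3,j-1].
  j=7: p1 holds; (p1 → p3) holds at every k in [3,6] → satisfied.

Holds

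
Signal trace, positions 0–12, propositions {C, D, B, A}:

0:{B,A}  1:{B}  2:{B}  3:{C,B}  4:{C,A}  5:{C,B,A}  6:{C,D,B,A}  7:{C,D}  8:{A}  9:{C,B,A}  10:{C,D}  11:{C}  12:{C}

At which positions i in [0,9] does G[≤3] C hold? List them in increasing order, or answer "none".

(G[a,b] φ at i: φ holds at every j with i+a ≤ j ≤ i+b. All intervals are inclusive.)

Evaluate at each i in [0,9]:
  i=0: ✗ (fails at j=0)
  i=1: ✗ (fails at j=1)
  i=2: ✗ (fails at j=2)
  i=3: ✓ (all of [3,6])
  i=4: ✓ (all of [4,7])
  i=5: ✗ (fails at j=8)
  i=6: ✗ (fails at j=8)
  i=7: ✗ (fails at j=8)
  i=8: ✗ (fails at j=8)
  i=9: ✓ (all of [9,12])

3, 4, 9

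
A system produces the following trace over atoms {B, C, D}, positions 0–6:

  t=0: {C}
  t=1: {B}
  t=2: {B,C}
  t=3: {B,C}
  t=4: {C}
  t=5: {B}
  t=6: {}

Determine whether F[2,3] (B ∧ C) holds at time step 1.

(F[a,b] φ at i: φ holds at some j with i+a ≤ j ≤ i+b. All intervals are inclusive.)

Check (B ∧ C) at each j in [3,4]:
  j=3: true
  j=4: false
Found at j=3 → formula holds.

True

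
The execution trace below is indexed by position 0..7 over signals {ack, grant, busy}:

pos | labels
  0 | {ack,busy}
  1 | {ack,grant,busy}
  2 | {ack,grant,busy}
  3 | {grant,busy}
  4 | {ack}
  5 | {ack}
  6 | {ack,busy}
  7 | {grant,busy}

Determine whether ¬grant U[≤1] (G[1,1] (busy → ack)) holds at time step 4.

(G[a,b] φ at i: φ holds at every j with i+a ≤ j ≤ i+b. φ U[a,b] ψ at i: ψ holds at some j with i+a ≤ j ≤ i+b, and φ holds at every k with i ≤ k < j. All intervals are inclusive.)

Yes

Need some j in [4,5] with G[1,1] (busy → ack), and ¬grant at every k in [4,j-1].
  j=4: G[1,1] (busy → ack) holds; no prefix to check → satisfied.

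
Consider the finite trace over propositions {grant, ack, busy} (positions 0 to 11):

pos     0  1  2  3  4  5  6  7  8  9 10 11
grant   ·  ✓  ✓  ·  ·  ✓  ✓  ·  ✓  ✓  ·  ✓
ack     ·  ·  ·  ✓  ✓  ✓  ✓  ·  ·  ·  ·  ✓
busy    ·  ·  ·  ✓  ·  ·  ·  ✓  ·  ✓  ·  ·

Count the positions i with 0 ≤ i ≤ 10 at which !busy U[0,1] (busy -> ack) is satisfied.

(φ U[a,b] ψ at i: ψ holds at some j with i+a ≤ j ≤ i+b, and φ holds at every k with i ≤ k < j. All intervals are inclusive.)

Evaluate at each i in [0,10]:
  i=0: ✓ (rhs at j=0)
  i=1: ✓ (rhs at j=1)
  i=2: ✓ (rhs at j=2)
  i=3: ✓ (rhs at j=3)
  i=4: ✓ (rhs at j=4)
  i=5: ✓ (rhs at j=5)
  i=6: ✓ (rhs at j=6)
  i=7: ✗ (lhs fails at k=7 before rhs at j=8)
  i=8: ✓ (rhs at j=8)
  i=9: ✗ (lhs fails at k=9 before rhs at j=10)
  i=10: ✓ (rhs at j=10)
Positions where it holds: {0, 1, 2, 3, 4, 5, 6, 8, 10} → 9.

9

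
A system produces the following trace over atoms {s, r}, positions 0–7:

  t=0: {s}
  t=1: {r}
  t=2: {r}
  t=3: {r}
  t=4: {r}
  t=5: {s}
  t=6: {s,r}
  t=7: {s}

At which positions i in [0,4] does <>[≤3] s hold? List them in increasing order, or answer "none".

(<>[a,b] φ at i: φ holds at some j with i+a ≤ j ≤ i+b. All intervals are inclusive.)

0, 2, 3, 4

Evaluate at each i in [0,4]:
  i=0: ✓ (witness j=0)
  i=1: ✗ (none in [1,4])
  i=2: ✓ (witness j=5)
  i=3: ✓ (witness j=5)
  i=4: ✓ (witness j=5)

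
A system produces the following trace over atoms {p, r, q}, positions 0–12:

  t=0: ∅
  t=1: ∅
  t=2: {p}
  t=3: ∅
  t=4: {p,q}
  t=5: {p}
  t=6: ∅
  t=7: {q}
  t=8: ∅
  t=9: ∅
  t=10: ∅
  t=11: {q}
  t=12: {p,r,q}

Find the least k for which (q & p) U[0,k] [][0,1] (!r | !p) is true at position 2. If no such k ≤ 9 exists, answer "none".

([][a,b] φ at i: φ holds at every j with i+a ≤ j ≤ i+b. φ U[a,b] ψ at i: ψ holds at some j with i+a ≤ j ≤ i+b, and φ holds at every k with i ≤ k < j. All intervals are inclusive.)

Need earliest j ≥ 2 with [][0,1] (!r | !p), and (q & p) at every k in [2,j-1].
  j=2: rhs holds (empty prefix). k = 0.

0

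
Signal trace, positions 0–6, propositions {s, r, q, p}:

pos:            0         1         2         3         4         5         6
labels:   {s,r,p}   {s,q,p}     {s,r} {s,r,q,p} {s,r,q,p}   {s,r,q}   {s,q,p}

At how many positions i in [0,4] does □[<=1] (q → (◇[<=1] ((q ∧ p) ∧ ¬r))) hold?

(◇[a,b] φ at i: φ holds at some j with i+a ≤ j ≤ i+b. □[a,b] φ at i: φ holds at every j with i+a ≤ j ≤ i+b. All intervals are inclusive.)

Evaluate at each i in [0,4]:
  i=0: ✓ (all of [0,1])
  i=1: ✓ (all of [1,2])
  i=2: ✗ (fails at j=3)
  i=3: ✗ (fails at j=3)
  i=4: ✗ (fails at j=4)
Positions where it holds: {0, 1} → 2.

2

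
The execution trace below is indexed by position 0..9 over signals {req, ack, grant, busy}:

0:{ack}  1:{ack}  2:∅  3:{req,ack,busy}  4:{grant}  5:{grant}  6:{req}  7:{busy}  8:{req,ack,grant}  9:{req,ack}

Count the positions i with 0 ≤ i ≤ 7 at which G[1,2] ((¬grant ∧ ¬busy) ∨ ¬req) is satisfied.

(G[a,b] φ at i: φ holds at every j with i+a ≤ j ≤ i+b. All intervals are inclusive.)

4

Evaluate at each i in [0,7]:
  i=0: ✓ (all of [1,2])
  i=1: ✗ (fails at j=3)
  i=2: ✗ (fails at j=3)
  i=3: ✓ (all of [4,5])
  i=4: ✓ (all of [5,6])
  i=5: ✓ (all of [6,7])
  i=6: ✗ (fails at j=8)
  i=7: ✗ (fails at j=8)
Positions where it holds: {0, 3, 4, 5} → 4.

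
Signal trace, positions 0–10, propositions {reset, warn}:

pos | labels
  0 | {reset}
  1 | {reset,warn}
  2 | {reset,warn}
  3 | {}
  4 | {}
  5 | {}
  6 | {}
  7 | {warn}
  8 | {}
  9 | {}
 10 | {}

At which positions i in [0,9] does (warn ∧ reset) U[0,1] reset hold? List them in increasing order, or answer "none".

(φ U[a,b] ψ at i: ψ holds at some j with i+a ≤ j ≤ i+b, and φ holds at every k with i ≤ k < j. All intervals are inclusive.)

0, 1, 2

Evaluate at each i in [0,9]:
  i=0: ✓ (rhs at j=0)
  i=1: ✓ (rhs at j=1)
  i=2: ✓ (rhs at j=2)
  i=3: ✗ (no rhs in [3,4])
  i=4: ✗ (no rhs in [4,5])
  i=5: ✗ (no rhs in [5,6])
  i=6: ✗ (no rhs in [6,7])
  i=7: ✗ (no rhs in [7,8])
  i=8: ✗ (no rhs in [8,9])
  i=9: ✗ (no rhs in [9,10])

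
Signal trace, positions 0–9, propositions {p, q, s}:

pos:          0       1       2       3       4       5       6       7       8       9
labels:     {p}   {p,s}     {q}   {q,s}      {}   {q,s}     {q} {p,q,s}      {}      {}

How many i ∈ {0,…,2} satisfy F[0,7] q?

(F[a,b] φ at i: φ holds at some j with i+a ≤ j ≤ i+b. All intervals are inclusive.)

3

Evaluate at each i in [0,2]:
  i=0: ✓ (witness j=2)
  i=1: ✓ (witness j=2)
  i=2: ✓ (witness j=2)
Positions where it holds: {0, 1, 2} → 3.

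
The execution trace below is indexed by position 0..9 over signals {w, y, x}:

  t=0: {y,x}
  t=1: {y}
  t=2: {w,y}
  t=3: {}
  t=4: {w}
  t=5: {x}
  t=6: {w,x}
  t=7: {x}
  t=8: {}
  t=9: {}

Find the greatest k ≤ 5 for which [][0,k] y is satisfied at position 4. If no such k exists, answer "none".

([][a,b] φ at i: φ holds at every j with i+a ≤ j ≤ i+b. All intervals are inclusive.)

none

y must hold from j=4 onward; find where it first fails.
  j=4: fails → no k works.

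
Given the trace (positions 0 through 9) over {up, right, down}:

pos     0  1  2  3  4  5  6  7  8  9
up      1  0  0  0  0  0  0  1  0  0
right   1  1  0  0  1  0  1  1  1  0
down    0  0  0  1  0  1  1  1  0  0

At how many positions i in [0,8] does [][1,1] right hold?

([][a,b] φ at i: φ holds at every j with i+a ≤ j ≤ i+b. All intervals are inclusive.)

Evaluate at each i in [0,8]:
  i=0: ✓ (all of [1,1])
  i=1: ✗ (fails at j=2)
  i=2: ✗ (fails at j=3)
  i=3: ✓ (all of [4,4])
  i=4: ✗ (fails at j=5)
  i=5: ✓ (all of [6,6])
  i=6: ✓ (all of [7,7])
  i=7: ✓ (all of [8,8])
  i=8: ✗ (fails at j=9)
Positions where it holds: {0, 3, 5, 6, 7} → 5.

5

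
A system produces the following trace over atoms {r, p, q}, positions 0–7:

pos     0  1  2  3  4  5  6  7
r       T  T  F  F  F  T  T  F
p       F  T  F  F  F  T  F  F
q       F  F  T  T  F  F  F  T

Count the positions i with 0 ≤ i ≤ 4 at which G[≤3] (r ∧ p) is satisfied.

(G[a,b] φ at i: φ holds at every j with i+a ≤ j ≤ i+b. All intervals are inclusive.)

0

Evaluate at each i in [0,4]:
  i=0: ✗ (fails at j=0)
  i=1: ✗ (fails at j=2)
  i=2: ✗ (fails at j=2)
  i=3: ✗ (fails at j=3)
  i=4: ✗ (fails at j=4)
Positions where it holds: {} → 0.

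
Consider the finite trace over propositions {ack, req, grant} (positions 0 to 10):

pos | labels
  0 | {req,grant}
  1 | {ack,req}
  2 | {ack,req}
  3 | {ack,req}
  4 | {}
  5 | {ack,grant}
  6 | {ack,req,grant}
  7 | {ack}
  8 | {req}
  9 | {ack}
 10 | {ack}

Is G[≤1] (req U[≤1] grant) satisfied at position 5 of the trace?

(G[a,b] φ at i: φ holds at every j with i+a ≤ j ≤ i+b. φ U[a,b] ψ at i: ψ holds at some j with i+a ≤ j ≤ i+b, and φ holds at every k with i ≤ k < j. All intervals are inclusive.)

True

Check (req U[≤1] grant) at every j in [5,6]:
  j=5: holds
  j=6: holds
All positions satisfy it → formula holds.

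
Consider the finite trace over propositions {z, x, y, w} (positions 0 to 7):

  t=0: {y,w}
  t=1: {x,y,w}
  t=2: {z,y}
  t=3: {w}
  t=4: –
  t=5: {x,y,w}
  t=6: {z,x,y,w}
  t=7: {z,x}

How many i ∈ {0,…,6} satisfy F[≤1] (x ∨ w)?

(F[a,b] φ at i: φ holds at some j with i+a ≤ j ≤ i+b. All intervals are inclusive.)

7

Evaluate at each i in [0,6]:
  i=0: ✓ (witness j=0)
  i=1: ✓ (witness j=1)
  i=2: ✓ (witness j=3)
  i=3: ✓ (witness j=3)
  i=4: ✓ (witness j=5)
  i=5: ✓ (witness j=5)
  i=6: ✓ (witness j=6)
Positions where it holds: {0, 1, 2, 3, 4, 5, 6} → 7.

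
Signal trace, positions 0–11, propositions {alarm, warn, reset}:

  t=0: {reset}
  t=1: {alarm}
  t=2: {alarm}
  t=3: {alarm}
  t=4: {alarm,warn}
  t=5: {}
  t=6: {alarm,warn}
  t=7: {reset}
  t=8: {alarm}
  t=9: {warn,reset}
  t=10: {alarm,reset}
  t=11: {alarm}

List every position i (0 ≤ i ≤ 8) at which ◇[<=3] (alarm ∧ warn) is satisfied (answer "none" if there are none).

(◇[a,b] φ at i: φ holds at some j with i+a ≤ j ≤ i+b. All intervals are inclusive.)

1, 2, 3, 4, 5, 6

Evaluate at each i in [0,8]:
  i=0: ✗ (none in [0,3])
  i=1: ✓ (witness j=4)
  i=2: ✓ (witness j=4)
  i=3: ✓ (witness j=4)
  i=4: ✓ (witness j=4)
  i=5: ✓ (witness j=6)
  i=6: ✓ (witness j=6)
  i=7: ✗ (none in [7,10])
  i=8: ✗ (none in [8,11])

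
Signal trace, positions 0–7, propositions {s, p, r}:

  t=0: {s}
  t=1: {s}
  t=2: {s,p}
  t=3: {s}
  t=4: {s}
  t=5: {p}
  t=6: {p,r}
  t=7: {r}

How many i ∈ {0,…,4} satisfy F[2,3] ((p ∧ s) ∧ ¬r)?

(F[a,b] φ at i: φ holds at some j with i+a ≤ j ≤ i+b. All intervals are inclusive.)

Evaluate at each i in [0,4]:
  i=0: ✓ (witness j=2)
  i=1: ✗ (none in [3,4])
  i=2: ✗ (none in [4,5])
  i=3: ✗ (none in [5,6])
  i=4: ✗ (none in [6,7])
Positions where it holds: {0} → 1.

1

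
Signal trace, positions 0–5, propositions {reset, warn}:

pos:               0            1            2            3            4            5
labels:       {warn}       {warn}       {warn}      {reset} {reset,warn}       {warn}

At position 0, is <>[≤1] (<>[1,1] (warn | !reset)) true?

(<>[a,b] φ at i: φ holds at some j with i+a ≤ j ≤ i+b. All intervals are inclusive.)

Check <>[1,1] (warn | !reset) at each j in [0,1]:
  j=0: holds (witness at 1)
  j=1: holds (witness at 2)
Found at j=0 → formula holds.

Holds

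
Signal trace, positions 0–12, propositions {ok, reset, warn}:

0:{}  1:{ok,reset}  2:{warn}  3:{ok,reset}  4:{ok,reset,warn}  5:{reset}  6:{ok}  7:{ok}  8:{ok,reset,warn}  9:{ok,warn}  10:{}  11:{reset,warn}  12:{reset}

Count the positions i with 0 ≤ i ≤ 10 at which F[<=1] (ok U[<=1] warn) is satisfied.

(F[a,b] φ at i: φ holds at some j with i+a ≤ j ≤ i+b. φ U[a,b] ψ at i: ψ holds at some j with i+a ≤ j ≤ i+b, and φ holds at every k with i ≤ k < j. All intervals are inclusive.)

Evaluate at each i in [0,10]:
  i=0: ✓ (witness j=1)
  i=1: ✓ (witness j=1)
  i=2: ✓ (witness j=2)
  i=3: ✓ (witness j=3)
  i=4: ✓ (witness j=4)
  i=5: ✗ (none in [5,6])
  i=6: ✓ (witness j=7)
  i=7: ✓ (witness j=7)
  i=8: ✓ (witness j=8)
  i=9: ✓ (witness j=9)
  i=10: ✓ (witness j=11)
Positions where it holds: {0, 1, 2, 3, 4, 6, 7, 8, 9, 10} → 10.

10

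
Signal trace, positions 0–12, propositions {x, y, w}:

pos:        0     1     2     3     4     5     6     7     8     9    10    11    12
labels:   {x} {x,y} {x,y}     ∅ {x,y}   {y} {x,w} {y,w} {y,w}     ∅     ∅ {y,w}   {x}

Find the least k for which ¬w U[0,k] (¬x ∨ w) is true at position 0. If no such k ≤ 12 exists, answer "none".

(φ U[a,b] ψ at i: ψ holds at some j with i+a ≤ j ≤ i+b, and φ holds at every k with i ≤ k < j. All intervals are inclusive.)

Need earliest j ≥ 0 with (¬x ∨ w), and ¬w at every k in [0,j-1].
  j=0: rhs fails.
  j=1: rhs fails.
  j=2: rhs fails.
  j=3: rhs holds; lhs holds on [0,2]. k = 3.

3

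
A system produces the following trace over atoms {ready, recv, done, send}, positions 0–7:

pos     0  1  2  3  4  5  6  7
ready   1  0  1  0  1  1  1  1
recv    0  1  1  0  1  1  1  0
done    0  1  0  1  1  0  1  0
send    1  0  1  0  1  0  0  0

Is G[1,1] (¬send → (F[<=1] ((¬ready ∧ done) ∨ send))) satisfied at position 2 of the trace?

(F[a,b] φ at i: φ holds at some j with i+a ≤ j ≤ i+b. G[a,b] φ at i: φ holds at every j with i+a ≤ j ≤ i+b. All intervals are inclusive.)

Check (¬send → (F[<=1] ((¬ready ∧ done) ∨ send))) at every j in [3,3]:
  j=3: antecedent true; consequent holds (witness at 3) → ✓
All positions satisfy it → formula holds.

Yes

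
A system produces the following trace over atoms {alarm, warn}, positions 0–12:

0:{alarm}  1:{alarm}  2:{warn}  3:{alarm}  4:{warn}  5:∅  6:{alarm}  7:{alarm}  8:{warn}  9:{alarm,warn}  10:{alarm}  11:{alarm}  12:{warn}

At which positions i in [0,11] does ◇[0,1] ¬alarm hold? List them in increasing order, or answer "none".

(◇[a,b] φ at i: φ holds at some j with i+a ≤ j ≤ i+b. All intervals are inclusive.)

Evaluate at each i in [0,11]:
  i=0: ✗ (none in [0,1])
  i=1: ✓ (witness j=2)
  i=2: ✓ (witness j=2)
  i=3: ✓ (witness j=4)
  i=4: ✓ (witness j=4)
  i=5: ✓ (witness j=5)
  i=6: ✗ (none in [6,7])
  i=7: ✓ (witness j=8)
  i=8: ✓ (witness j=8)
  i=9: ✗ (none in [9,10])
  i=10: ✗ (none in [10,11])
  i=11: ✓ (witness j=12)

1, 2, 3, 4, 5, 7, 8, 11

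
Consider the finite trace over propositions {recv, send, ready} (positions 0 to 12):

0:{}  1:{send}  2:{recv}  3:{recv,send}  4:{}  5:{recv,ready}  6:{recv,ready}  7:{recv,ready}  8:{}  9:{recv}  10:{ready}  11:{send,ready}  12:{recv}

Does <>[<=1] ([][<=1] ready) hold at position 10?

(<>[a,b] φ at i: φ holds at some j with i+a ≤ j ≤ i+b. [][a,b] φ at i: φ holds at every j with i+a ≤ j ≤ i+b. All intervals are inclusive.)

Holds

Check [][<=1] ready at each j in [10,11]:
  j=10: holds on [10,11]
  j=11: fails at 12
Found at j=10 → formula holds.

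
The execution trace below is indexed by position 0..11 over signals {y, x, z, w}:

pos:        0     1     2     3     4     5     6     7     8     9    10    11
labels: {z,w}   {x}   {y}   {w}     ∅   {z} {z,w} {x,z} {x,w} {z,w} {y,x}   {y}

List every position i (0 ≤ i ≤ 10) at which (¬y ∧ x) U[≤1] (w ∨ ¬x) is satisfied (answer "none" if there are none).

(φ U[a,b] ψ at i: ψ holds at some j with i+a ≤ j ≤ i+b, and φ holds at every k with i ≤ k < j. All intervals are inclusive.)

0, 1, 2, 3, 4, 5, 6, 7, 8, 9

Evaluate at each i in [0,10]:
  i=0: ✓ (rhs at j=0)
  i=1: ✓ (rhs at j=2; lhs holds on [1,1])
  i=2: ✓ (rhs at j=2)
  i=3: ✓ (rhs at j=3)
  i=4: ✓ (rhs at j=4)
  i=5: ✓ (rhs at j=5)
  i=6: ✓ (rhs at j=6)
  i=7: ✓ (rhs at j=8; lhs holds on [7,7])
  i=8: ✓ (rhs at j=8)
  i=9: ✓ (rhs at j=9)
  i=10: ✗ (lhs fails at k=10 before rhs at j=11)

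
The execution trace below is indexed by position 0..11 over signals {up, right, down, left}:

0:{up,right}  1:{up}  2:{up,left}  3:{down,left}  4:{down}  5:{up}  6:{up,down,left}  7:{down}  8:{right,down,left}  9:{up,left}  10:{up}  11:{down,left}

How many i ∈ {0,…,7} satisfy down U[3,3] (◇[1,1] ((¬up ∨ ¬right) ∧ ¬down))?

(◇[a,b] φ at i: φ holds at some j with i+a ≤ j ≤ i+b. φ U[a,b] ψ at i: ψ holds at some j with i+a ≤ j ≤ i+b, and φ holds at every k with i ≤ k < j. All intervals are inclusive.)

Evaluate at each i in [0,7]:
  i=0: ✗ (no rhs in [3,3])
  i=1: ✗ (lhs fails at k=1 before rhs at j=4)
  i=2: ✗ (no rhs in [5,5])
  i=3: ✗ (no rhs in [6,6])
  i=4: ✗ (no rhs in [7,7])
  i=5: ✗ (lhs fails at k=5 before rhs at j=8)
  i=6: ✓ (rhs at j=9; lhs holds on [6,8])
  i=7: ✗ (no rhs in [10,10])
Positions where it holds: {6} → 1.

1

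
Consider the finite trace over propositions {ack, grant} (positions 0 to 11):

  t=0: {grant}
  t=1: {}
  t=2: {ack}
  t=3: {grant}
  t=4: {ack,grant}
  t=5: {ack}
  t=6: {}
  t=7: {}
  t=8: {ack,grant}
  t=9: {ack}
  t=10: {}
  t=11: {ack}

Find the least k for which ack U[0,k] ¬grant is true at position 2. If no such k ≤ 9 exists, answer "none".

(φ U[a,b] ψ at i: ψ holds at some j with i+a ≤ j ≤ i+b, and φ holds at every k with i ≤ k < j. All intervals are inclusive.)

Need earliest j ≥ 2 with ¬grant, and ack at every k in [2,j-1].
  j=2: rhs holds (empty prefix). k = 0.

0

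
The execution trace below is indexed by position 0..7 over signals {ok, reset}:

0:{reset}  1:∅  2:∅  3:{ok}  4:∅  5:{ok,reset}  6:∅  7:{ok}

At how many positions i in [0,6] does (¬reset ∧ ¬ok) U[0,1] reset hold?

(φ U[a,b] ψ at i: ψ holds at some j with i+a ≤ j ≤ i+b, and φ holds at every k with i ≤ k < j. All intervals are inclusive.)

3

Evaluate at each i in [0,6]:
  i=0: ✓ (rhs at j=0)
  i=1: ✗ (no rhs in [1,2])
  i=2: ✗ (no rhs in [2,3])
  i=3: ✗ (no rhs in [3,4])
  i=4: ✓ (rhs at j=5; lhs holds on [4,4])
  i=5: ✓ (rhs at j=5)
  i=6: ✗ (no rhs in [6,7])
Positions where it holds: {0, 4, 5} → 3.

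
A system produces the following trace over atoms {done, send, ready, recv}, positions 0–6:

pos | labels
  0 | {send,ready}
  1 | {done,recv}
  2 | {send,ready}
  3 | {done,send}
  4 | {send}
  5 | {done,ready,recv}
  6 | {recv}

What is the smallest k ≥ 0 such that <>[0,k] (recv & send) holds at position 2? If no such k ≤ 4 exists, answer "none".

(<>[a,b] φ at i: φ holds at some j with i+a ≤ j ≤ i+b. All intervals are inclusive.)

none

Scan j = 2,3,… for (recv & send):
  j=2: fails
  j=3: fails
  j=4: fails
  j=5: fails
  j=6: fails
No j in [2,6] satisfies it → none.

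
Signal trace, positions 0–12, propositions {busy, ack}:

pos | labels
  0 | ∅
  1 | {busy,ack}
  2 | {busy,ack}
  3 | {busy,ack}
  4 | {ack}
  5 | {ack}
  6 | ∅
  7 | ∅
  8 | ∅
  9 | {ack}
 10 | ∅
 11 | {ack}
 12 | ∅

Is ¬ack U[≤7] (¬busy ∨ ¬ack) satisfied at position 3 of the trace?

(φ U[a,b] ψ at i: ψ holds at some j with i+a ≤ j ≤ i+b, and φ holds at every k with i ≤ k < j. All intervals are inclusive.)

Need some j in [3,10] with (¬busy ∨ ¬ack), and ¬ack at every k in [3,j-1].
  j=3: (¬busy ∨ ¬ack) false.
  j=4: (¬busy ∨ ¬ack) holds, but ¬ack fails at k=3 → not this j.
  j=5: (¬busy ∨ ¬ack) holds, but ¬ack fails at k=3 → not this j.
  j=6: (¬busy ∨ ¬ack) holds, but ¬ack fails at k=3 → not this j.
  j=7: (¬busy ∨ ¬ack) holds, but ¬ack fails at k=3 → not this j.
  j=8: (¬busy ∨ ¬ack) holds, but ¬ack fails at k=3 → not this j.
  j=9: (¬busy ∨ ¬ack) holds, but ¬ack fails at k=3 → not this j.
  j=10: (¬busy ∨ ¬ack) holds, but ¬ack fails at k=3 → not this j.
No j in the window works → until fails.

No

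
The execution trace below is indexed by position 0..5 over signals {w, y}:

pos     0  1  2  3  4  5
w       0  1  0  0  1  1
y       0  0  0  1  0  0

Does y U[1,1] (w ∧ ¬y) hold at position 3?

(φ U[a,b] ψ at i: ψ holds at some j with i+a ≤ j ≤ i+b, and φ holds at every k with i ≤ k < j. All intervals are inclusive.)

Holds

Need some j in [4,4] with (w ∧ ¬y), and y at every k in [3,j-1].
  j=4: (w ∧ ¬y) holds; y holds at every k in [3,3] → satisfied.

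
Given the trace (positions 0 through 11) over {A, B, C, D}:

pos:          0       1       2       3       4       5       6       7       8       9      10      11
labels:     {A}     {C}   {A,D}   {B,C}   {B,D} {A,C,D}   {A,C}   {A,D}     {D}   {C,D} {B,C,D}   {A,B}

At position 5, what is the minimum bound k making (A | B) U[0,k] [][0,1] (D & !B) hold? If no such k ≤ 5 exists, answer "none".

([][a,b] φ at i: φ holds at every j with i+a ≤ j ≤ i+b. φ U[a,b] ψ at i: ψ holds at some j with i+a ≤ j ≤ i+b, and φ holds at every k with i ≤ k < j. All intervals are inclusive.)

Need earliest j ≥ 5 with [][0,1] (D & !B), and (A | B) at every k in [5,j-1].
  j=5: rhs fails.
  j=6: rhs fails.
  j=7: rhs holds; lhs holds on [5,6]. k = 2.

2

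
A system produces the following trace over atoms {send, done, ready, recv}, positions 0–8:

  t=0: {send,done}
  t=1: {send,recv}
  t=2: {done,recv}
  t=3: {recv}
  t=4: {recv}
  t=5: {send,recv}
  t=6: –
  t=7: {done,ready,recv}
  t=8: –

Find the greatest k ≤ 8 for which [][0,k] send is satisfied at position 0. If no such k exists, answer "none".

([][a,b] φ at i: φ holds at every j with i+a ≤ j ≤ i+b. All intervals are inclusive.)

1

send must hold from j=0 onward; find where it first fails.
  j=0: holds
  j=1: holds
  j=2: fails
Holds on [0,1], so largest k = 1.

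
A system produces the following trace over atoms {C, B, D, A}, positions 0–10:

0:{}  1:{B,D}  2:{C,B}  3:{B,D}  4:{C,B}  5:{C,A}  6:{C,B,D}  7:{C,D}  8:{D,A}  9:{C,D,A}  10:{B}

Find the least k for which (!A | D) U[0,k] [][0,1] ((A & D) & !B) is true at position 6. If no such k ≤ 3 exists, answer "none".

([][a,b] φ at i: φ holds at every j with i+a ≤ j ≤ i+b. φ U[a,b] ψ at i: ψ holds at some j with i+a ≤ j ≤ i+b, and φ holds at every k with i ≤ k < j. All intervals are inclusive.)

2

Need earliest j ≥ 6 with [][0,1] ((A & D) & !B), and (!A | D) at every k in [6,j-1].
  j=6: rhs fails.
  j=7: rhs fails.
  j=8: rhs holds; lhs holds on [6,7]. k = 2.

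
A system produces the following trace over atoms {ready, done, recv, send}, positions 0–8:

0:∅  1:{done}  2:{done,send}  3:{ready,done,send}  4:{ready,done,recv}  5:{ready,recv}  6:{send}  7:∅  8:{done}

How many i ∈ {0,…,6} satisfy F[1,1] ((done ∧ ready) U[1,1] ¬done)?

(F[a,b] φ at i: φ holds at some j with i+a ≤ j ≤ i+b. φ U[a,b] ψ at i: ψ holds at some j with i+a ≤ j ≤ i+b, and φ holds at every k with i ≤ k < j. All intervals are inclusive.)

1

Evaluate at each i in [0,6]:
  i=0: ✗ (none in [1,1])
  i=1: ✗ (none in [2,2])
  i=2: ✗ (none in [3,3])
  i=3: ✓ (witness j=4)
  i=4: ✗ (none in [5,5])
  i=5: ✗ (none in [6,6])
  i=6: ✗ (none in [7,7])
Positions where it holds: {3} → 1.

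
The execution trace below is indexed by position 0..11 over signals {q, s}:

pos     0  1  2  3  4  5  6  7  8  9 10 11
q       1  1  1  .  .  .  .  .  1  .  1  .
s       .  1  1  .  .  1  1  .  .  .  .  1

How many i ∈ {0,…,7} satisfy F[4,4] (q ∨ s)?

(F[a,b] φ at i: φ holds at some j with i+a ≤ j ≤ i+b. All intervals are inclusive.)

5

Evaluate at each i in [0,7]:
  i=0: ✗ (none in [4,4])
  i=1: ✓ (witness j=5)
  i=2: ✓ (witness j=6)
  i=3: ✗ (none in [7,7])
  i=4: ✓ (witness j=8)
  i=5: ✗ (none in [9,9])
  i=6: ✓ (witness j=10)
  i=7: ✓ (witness j=11)
Positions where it holds: {1, 2, 4, 6, 7} → 5.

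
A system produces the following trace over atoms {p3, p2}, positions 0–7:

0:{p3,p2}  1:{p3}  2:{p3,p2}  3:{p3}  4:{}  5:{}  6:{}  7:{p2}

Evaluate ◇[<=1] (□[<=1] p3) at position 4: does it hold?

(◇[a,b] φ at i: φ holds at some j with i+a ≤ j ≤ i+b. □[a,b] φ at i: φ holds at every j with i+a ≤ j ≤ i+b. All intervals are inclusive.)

Does not hold

Check □[<=1] p3 at each j in [4,5]:
  j=4: fails at 4
  j=5: fails at 5
No position in the window satisfies it → formula fails.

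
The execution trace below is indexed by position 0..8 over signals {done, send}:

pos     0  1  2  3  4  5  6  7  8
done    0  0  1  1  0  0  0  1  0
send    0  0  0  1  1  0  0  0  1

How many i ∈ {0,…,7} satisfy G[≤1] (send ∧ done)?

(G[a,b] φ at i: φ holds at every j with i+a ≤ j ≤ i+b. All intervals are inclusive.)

0

Evaluate at each i in [0,7]:
  i=0: ✗ (fails at j=0)
  i=1: ✗ (fails at j=1)
  i=2: ✗ (fails at j=2)
  i=3: ✗ (fails at j=4)
  i=4: ✗ (fails at j=4)
  i=5: ✗ (fails at j=5)
  i=6: ✗ (fails at j=6)
  i=7: ✗ (fails at j=7)
Positions where it holds: {} → 0.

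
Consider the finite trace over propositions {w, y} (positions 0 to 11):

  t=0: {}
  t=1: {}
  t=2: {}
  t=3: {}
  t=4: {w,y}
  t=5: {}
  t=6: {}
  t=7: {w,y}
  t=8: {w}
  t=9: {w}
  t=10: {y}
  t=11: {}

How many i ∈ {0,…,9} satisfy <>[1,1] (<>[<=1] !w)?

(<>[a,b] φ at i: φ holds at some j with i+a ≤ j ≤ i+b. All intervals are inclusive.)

8

Evaluate at each i in [0,9]:
  i=0: ✓ (witness j=1)
  i=1: ✓ (witness j=2)
  i=2: ✓ (witness j=3)
  i=3: ✓ (witness j=4)
  i=4: ✓ (witness j=5)
  i=5: ✓ (witness j=6)
  i=6: ✗ (none in [7,7])
  i=7: ✗ (none in [8,8])
  i=8: ✓ (witness j=9)
  i=9: ✓ (witness j=10)
Positions where it holds: {0, 1, 2, 3, 4, 5, 8, 9} → 8.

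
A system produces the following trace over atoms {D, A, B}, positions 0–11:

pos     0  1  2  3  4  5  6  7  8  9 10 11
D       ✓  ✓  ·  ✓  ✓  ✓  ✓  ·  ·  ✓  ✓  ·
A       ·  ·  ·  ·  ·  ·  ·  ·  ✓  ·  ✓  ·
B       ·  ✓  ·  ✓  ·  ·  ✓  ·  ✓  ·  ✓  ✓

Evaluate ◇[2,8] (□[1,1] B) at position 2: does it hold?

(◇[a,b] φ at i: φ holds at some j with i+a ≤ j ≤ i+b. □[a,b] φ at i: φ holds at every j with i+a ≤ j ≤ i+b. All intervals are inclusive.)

True

Check □[1,1] B at each j in [4,10]:
  j=4: fails at 5
  j=5: holds on [6,6]
  j=6: fails at 7
  j=7: holds on [8,8]
  j=8: fails at 9
  j=9: holds on [10,10]
  j=10: holds on [11,11]
Found at j=5 → formula holds.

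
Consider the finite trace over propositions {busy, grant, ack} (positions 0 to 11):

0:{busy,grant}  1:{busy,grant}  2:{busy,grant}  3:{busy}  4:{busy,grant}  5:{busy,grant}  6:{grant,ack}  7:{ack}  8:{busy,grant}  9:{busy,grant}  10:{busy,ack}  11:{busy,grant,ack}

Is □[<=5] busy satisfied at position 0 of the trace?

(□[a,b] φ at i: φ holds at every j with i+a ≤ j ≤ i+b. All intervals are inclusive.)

Check busy at every j in [0,5]:
  j=0: true
  j=1: true
  j=2: true
  j=3: true
  j=4: true
  j=5: true
All positions satisfy it → formula holds.

Holds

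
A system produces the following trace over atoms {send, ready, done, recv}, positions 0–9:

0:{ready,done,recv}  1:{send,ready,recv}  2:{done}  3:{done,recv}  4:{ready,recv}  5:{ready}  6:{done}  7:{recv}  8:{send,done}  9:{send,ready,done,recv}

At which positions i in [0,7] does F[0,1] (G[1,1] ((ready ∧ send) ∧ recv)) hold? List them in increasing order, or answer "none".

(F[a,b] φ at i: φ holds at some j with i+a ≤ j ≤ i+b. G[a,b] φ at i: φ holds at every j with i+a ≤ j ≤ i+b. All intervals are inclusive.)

Evaluate at each i in [0,7]:
  i=0: ✓ (witness j=0)
  i=1: ✗ (none in [1,2])
  i=2: ✗ (none in [2,3])
  i=3: ✗ (none in [3,4])
  i=4: ✗ (none in [4,5])
  i=5: ✗ (none in [5,6])
  i=6: ✗ (none in [6,7])
  i=7: ✓ (witness j=8)

0, 7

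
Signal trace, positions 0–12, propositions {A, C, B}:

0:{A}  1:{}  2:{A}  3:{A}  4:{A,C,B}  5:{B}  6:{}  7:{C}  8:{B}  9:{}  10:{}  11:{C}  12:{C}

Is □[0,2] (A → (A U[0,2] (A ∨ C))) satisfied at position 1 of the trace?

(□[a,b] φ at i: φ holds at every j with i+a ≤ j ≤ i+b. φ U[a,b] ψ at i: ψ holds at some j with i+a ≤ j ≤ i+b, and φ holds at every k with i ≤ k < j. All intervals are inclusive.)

Yes

Check (A → (A U[0,2] (A ∨ C))) at every j in [1,3]:
  j=1: antecedent false → ✓
  j=2: antecedent true; consequent holds → ✓
  j=3: antecedent true; consequent holds → ✓
All positions satisfy it → formula holds.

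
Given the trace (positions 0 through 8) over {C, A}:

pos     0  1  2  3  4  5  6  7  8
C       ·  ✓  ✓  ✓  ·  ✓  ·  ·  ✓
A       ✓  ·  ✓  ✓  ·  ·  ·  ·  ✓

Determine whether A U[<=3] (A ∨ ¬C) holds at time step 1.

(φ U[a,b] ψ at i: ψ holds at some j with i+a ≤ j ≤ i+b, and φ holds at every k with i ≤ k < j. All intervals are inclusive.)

False

Need some j in [1,4] with (A ∨ ¬C), and A at every k in [1,j-1].
  j=1: (A ∨ ¬C) false.
  j=2: (A ∨ ¬C) holds, but A fails at k=1 → not this j.
  j=3: (A ∨ ¬C) holds, but A fails at k=1 → not this j.
  j=4: (A ∨ ¬C) holds, but A fails at k=1 → not this j.
No j in the window works → until fails.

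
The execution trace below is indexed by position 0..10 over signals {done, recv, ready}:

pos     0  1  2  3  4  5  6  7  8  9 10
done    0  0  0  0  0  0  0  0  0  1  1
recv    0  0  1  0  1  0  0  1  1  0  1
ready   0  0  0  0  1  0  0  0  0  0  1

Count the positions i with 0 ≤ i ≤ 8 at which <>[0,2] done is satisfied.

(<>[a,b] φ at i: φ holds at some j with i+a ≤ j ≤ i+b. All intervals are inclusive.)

Evaluate at each i in [0,8]:
  i=0: ✗ (none in [0,2])
  i=1: ✗ (none in [1,3])
  i=2: ✗ (none in [2,4])
  i=3: ✗ (none in [3,5])
  i=4: ✗ (none in [4,6])
  i=5: ✗ (none in [5,7])
  i=6: ✗ (none in [6,8])
  i=7: ✓ (witness j=9)
  i=8: ✓ (witness j=9)
Positions where it holds: {7, 8} → 2.

2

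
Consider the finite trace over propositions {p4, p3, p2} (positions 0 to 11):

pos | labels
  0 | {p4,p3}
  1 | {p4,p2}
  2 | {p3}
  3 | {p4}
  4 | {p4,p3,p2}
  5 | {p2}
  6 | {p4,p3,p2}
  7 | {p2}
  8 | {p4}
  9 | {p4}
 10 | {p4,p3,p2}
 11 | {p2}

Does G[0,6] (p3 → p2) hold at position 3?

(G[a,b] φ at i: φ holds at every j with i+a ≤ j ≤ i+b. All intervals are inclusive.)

Yes

Check (p3 → p2) at every j in [3,9]:
  j=3: antecedent false → ✓
  j=4: antecedent true; consequent true → ✓
  j=5: antecedent false → ✓
  j=6: antecedent true; consequent true → ✓
  j=7: antecedent false → ✓
  j=8: antecedent false → ✓
  j=9: antecedent false → ✓
All positions satisfy it → formula holds.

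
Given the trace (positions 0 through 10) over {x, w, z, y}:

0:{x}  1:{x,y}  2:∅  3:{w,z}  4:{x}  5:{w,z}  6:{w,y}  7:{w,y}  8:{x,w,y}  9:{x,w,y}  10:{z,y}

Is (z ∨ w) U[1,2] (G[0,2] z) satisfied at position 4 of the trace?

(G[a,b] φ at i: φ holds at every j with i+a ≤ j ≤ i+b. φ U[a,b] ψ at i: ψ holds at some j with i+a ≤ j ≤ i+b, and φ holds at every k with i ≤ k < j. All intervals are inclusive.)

No

Need some j in [5,6] with G[0,2] z, and (z ∨ w) at every k in [4,j-1].
  j=5: G[0,2] z — fails at 6.
  j=6: G[0,2] z — fails at 6.
No j in the window works → until fails.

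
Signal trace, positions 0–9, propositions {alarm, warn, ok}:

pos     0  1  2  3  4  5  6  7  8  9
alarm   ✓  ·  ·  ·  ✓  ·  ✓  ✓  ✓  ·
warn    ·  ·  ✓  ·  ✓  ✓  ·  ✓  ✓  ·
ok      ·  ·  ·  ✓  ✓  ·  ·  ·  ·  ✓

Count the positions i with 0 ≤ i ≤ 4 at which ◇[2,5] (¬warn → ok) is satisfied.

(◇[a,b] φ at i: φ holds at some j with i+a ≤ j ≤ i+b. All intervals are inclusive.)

Evaluate at each i in [0,4]:
  i=0: ✓ (witness j=2)
  i=1: ✓ (witness j=3)
  i=2: ✓ (witness j=4)
  i=3: ✓ (witness j=5)
  i=4: ✓ (witness j=7)
Positions where it holds: {0, 1, 2, 3, 4} → 5.

5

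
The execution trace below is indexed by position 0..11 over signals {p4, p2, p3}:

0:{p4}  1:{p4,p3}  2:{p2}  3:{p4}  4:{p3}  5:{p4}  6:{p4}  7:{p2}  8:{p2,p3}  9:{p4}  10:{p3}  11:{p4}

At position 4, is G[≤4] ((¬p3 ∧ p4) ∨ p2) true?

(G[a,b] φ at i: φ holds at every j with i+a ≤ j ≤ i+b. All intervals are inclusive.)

False

Check ((¬p3 ∧ p4) ∨ p2) at every j in [4,8]:
  j=4: false
  j=5: true
  j=6: true
  j=7: true
  j=8: true
Fails at j=4 → formula fails.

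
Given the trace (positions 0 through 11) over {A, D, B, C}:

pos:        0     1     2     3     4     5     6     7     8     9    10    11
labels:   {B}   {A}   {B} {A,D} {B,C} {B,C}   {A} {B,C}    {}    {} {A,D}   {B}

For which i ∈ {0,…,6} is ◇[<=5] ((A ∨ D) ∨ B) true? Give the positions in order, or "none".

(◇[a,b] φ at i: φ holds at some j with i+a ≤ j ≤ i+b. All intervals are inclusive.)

0, 1, 2, 3, 4, 5, 6

Evaluate at each i in [0,6]:
  i=0: ✓ (witness j=0)
  i=1: ✓ (witness j=1)
  i=2: ✓ (witness j=2)
  i=3: ✓ (witness j=3)
  i=4: ✓ (witness j=4)
  i=5: ✓ (witness j=5)
  i=6: ✓ (witness j=6)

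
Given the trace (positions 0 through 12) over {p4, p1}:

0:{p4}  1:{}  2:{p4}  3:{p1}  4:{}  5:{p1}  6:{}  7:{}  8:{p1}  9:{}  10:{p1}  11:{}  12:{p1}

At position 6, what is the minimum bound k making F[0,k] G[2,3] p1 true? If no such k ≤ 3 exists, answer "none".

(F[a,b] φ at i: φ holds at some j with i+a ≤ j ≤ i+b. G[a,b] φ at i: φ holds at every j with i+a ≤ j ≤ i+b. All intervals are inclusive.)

Scan j = 6,7,… for G[2,3] p1:
  j=6: fails
  j=7: fails
  j=8: fails
  j=9: fails
No j in [6,9] satisfies it → none.

none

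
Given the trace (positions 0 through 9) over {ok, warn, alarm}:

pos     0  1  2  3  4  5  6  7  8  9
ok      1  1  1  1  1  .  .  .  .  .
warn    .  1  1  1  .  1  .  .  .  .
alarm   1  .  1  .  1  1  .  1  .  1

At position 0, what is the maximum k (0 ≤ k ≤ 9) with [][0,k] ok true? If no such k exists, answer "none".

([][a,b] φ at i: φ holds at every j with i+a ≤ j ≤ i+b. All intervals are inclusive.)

ok must hold from j=0 onward; find where it first fails.
  j=0: holds
  j=1: holds
  j=2: holds
  j=3: holds
  j=4: holds
  j=5: fails
Holds on [0,4], so largest k = 4.

4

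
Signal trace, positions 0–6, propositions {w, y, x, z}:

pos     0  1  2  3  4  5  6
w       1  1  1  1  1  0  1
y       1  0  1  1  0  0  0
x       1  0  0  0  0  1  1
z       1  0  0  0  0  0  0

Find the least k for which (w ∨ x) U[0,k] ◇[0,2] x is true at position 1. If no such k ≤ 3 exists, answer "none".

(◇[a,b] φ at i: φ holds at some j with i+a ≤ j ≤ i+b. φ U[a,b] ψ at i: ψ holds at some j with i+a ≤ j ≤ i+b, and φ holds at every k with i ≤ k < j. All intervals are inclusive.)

Need earliest j ≥ 1 with ◇[0,2] x, and (w ∨ x) at every k in [1,j-1].
  j=1: rhs fails.
  j=2: rhs fails.
  j=3: rhs holds; lhs holds on [1,2]. k = 2.

2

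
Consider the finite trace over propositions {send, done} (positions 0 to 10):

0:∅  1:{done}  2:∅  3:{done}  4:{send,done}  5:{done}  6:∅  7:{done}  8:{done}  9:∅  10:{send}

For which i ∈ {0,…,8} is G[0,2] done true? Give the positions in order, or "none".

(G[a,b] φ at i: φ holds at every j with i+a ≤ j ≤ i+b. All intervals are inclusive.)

3

Evaluate at each i in [0,8]:
  i=0: ✗ (fails at j=0)
  i=1: ✗ (fails at j=2)
  i=2: ✗ (fails at j=2)
  i=3: ✓ (all of [3,5])
  i=4: ✗ (fails at j=6)
  i=5: ✗ (fails at j=6)
  i=6: ✗ (fails at j=6)
  i=7: ✗ (fails at j=9)
  i=8: ✗ (fails at j=9)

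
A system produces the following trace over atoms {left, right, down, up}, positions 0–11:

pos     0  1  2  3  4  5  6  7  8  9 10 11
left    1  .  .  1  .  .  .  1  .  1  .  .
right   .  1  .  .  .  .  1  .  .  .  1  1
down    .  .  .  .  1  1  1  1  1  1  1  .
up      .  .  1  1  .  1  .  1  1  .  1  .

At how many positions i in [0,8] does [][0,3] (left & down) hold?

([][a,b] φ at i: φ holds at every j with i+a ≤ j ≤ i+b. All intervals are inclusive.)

0

Evaluate at each i in [0,8]:
  i=0: ✗ (fails at j=0)
  i=1: ✗ (fails at j=1)
  i=2: ✗ (fails at j=2)
  i=3: ✗ (fails at j=3)
  i=4: ✗ (fails at j=4)
  i=5: ✗ (fails at j=5)
  i=6: ✗ (fails at j=6)
  i=7: ✗ (fails at j=8)
  i=8: ✗ (fails at j=8)
Positions where it holds: {} → 0.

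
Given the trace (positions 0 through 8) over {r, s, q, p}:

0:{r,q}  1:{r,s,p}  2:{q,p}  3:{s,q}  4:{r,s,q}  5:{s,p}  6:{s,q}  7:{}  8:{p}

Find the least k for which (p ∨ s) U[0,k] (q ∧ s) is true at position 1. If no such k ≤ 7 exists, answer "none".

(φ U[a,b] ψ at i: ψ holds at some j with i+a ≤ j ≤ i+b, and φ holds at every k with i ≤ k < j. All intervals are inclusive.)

Need earliest j ≥ 1 with (q ∧ s), and (p ∨ s) at every k in [1,j-1].
  j=1: rhs fails.
  j=2: rhs fails.
  j=3: rhs holds; lhs holds on [1,2]. k = 2.

2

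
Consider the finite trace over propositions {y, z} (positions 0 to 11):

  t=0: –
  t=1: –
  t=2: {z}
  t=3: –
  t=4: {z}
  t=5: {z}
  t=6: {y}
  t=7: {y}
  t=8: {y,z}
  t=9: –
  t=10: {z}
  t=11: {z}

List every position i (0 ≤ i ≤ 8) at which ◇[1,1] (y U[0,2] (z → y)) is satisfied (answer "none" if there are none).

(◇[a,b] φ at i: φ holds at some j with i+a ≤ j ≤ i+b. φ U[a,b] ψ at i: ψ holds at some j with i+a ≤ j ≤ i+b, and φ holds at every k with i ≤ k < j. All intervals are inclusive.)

Evaluate at each i in [0,8]:
  i=0: ✓ (witness j=1)
  i=1: ✗ (none in [2,2])
  i=2: ✓ (witness j=3)
  i=3: ✗ (none in [4,4])
  i=4: ✗ (none in [5,5])
  i=5: ✓ (witness j=6)
  i=6: ✓ (witness j=7)
  i=7: ✓ (witness j=8)
  i=8: ✓ (witness j=9)

0, 2, 5, 6, 7, 8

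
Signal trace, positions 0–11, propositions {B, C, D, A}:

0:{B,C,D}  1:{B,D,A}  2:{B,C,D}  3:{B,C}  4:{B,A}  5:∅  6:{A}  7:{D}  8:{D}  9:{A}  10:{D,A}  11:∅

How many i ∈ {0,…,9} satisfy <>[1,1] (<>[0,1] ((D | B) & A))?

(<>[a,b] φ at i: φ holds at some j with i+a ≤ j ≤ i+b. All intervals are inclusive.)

5

Evaluate at each i in [0,9]:
  i=0: ✓ (witness j=1)
  i=1: ✗ (none in [2,2])
  i=2: ✓ (witness j=3)
  i=3: ✓ (witness j=4)
  i=4: ✗ (none in [5,5])
  i=5: ✗ (none in [6,6])
  i=6: ✗ (none in [7,7])
  i=7: ✗ (none in [8,8])
  i=8: ✓ (witness j=9)
  i=9: ✓ (witness j=10)
Positions where it holds: {0, 2, 3, 8, 9} → 5.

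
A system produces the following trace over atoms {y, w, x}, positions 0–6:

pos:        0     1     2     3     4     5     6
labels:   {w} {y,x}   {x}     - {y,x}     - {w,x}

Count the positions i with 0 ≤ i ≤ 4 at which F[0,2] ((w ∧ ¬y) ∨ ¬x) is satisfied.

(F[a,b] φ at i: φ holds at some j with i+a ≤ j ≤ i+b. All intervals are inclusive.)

Evaluate at each i in [0,4]:
  i=0: ✓ (witness j=0)
  i=1: ✓ (witness j=3)
  i=2: ✓ (witness j=3)
  i=3: ✓ (witness j=3)
  i=4: ✓ (witness j=5)
Positions where it holds: {0, 1, 2, 3, 4} → 5.

5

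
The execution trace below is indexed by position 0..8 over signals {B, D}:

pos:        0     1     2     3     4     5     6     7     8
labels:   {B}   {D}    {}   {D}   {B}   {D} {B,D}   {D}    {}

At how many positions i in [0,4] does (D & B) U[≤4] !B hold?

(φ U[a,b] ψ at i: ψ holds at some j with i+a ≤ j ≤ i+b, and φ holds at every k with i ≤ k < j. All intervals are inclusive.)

3

Evaluate at each i in [0,4]:
  i=0: ✗ (lhs fails at k=0 before rhs at j=1)
  i=1: ✓ (rhs at j=1)
  i=2: ✓ (rhs at j=2)
  i=3: ✓ (rhs at j=3)
  i=4: ✗ (lhs fails at k=4 before rhs at j=5)
Positions where it holds: {1, 2, 3} → 3.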